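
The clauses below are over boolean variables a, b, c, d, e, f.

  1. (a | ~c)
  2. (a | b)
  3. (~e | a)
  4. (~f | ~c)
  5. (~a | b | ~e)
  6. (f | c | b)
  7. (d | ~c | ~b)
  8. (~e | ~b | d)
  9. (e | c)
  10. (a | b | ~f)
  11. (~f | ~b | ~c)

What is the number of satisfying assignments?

6

The models are:
  a=1 b=0 c=1 d=0 e=0 f=0
  a=1 b=0 c=1 d=1 e=0 f=0
  a=1 b=1 c=0 d=1 e=1 f=0
  a=1 b=1 c=0 d=1 e=1 f=1
  a=1 b=1 c=1 d=1 e=0 f=0
  a=1 b=1 c=1 d=1 e=1 f=0
Count: 6.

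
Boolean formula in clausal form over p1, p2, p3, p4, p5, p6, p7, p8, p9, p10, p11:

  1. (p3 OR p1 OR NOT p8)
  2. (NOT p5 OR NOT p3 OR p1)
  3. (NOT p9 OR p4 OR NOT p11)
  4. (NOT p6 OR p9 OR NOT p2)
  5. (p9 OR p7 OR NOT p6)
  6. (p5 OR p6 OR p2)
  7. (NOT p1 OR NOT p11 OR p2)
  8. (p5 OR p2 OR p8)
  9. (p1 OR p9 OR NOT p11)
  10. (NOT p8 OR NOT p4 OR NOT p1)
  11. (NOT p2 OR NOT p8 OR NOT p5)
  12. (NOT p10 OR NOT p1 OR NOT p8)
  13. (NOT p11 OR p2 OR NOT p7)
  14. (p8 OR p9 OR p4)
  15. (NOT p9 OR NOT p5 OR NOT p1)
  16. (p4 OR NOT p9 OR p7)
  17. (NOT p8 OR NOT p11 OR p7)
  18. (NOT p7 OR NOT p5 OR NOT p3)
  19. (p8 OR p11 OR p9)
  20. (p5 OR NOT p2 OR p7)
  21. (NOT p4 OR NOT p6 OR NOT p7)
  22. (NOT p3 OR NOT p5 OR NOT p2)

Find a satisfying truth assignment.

p10 occurs only negated in the remaining clauses — set p10 = False.
Branch on p1: take p1 = False.
Set p2 = True and propagate.
The remaining clauses are satisfied by p3 = False, p4 = True, p5 = True, p6 = True, p7 = False, p8 = False, p9 = True, p11 = False.

p1=F, p2=T, p3=F, p4=T, p5=T, p6=T, p7=F, p8=F, p9=T, p10=F, p11=F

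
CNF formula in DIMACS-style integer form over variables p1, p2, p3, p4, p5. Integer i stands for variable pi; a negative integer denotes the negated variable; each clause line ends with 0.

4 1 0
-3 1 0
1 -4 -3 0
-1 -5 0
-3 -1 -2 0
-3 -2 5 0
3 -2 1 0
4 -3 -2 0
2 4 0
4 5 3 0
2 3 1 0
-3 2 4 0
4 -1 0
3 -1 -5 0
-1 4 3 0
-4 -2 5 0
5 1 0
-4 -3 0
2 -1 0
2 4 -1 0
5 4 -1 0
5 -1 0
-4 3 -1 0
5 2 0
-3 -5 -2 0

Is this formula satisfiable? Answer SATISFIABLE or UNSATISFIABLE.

p1 = True:
  propagation gives p5=False; an empty clause results — contradiction.
p1 = False:
  propagation gives p4=True, p3=False, p2=False; an empty clause results — contradiction.
Every branch closes, so no satisfying assignment exists.

UNSATISFIABLE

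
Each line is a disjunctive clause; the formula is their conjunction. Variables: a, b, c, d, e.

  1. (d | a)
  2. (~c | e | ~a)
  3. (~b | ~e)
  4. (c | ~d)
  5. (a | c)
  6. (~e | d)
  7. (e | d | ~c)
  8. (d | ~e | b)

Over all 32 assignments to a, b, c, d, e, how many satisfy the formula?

6

The models are:
  a=F b=F c=T d=T e=F
  a=F b=F c=T d=T e=T
  a=F b=T c=T d=T e=F
  a=T b=F c=F d=F e=F
  a=T b=F c=T d=T e=T
  a=T b=T c=F d=F e=F
Count: 6.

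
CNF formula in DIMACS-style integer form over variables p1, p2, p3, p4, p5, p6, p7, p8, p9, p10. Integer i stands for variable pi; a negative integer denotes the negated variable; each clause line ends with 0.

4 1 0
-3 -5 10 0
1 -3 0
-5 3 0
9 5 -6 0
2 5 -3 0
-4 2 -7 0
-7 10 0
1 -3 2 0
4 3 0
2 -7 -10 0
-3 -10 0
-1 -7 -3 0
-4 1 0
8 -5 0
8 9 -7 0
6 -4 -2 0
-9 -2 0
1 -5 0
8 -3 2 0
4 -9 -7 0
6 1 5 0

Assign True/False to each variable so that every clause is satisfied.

p1=T, p2=F, p3=F, p4=T, p5=F, p6=F, p7=F, p8=T, p9=F, p10=T

Pure literal: p7 appears only negated; assign p7 = False.
Pure literal: p8 appears only positively; assign p8 = True.
Branch on p1: take p1 = True.
Try p2 = False.
Set p3 = False and propagate.
  then p5 is forced to False.
  then p4 is forced to True.
The remaining clauses are satisfied by p6 = False, p9 = False, p10 = True.
Check each clause:
  1. (p1 \/ p4) — p1 is true.
  2. (~p5 \/ ~p3 \/ p10) — p10 is true.
  3. (p1 \/ ~p3) — p1 is true.
  4. (~p5 \/ p3) — ~p5 is true.
  5. (~p6 \/ p9 \/ p5) — ~p6 is true.
  6. (p2 \/ ~p3 \/ p5) — ~p3 is true.
  7. (~p4 \/ p2 \/ ~p7) — ~p7 is true.
  8. (~p7 \/ p10) — ~p7 is true.
  9. (p2 \/ p1 \/ ~p3) — p1 is true.
  10. (p4 \/ p3) — p4 is true.
  11. (p2 \/ ~p7 \/ ~p10) — ~p7 is true.
  12. (~p10 \/ ~p3) — ~p3 is true.
  13. (~p7 \/ ~p3 \/ ~p1) — ~p7 is true.
  14. (~p4 \/ p1) — p1 is true.
  15. (p8 \/ ~p5) — p8 is true.
  16. (~p7 \/ p9 \/ p8) — p8 is true.
  17. (~p2 \/ p6 \/ ~p4) — ~p2 is true.
  18. (~p2 \/ ~p9) — ~p2 is true.
  19. (p1 \/ ~p5) — p1 is true.
  20. (p2 \/ p8 \/ ~p3) — p8 is true.
  21. (~p7 \/ p4 \/ ~p9) — ~p7 is true.
  22. (p1 \/ p5 \/ p6) — p1 is true.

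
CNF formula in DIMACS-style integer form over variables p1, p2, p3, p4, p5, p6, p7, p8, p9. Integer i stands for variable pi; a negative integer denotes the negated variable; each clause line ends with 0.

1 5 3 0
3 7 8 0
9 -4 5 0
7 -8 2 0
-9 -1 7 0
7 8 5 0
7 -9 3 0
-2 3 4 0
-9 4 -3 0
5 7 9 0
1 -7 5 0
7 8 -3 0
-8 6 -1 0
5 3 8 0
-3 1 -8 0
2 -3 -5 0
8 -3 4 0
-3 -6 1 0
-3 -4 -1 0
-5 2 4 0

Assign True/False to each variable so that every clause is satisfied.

p1=False, p2=False, p3=False, p4=True, p5=True, p6=False, p7=True, p8=True, p9=False

Branch on p1: take p1 = False.
Branch on p2: take p2 = False.
Branch on p3: take p3 = False.
  then p5 is forced to True.
  then p4 is forced to True.
The remaining clauses are satisfied by p6 = False, p7 = True, p8 = True, p9 = False.
Every clause has at least one true literal under this assignment.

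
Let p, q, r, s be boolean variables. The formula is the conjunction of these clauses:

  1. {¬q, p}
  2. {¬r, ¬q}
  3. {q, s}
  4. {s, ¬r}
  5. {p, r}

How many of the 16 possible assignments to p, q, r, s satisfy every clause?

Satisfying assignments:
  p=0 q=0 r=1 s=1
  p=1 q=0 r=0 s=1
  p=1 q=0 r=1 s=1
  p=1 q=1 r=0 s=0
  p=1 q=1 r=0 s=1
Count: 5.

5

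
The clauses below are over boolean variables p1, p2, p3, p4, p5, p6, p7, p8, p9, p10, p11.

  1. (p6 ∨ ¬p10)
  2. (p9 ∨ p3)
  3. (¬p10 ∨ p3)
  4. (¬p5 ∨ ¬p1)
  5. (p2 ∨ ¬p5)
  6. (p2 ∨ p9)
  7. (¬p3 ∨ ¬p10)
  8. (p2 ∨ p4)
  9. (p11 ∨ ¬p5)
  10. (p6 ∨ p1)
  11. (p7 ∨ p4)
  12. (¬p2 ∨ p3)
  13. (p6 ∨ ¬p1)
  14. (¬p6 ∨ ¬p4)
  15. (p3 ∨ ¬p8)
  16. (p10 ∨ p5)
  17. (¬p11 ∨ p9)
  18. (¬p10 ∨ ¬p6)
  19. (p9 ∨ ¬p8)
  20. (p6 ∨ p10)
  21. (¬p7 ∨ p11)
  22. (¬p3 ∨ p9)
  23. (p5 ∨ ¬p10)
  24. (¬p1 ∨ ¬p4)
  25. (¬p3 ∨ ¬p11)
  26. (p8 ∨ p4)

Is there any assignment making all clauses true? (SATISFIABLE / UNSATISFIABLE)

UNSATISFIABLE

p3 = True:
  propagation gives p10=False, p5=True, p1=False, p2=True; an empty clause results — contradiction.
p3 = False:
  propagation gives p9=True, p10=False, p2=False, p5=False; an empty clause results — contradiction.
Every branch closes, so no satisfying assignment exists.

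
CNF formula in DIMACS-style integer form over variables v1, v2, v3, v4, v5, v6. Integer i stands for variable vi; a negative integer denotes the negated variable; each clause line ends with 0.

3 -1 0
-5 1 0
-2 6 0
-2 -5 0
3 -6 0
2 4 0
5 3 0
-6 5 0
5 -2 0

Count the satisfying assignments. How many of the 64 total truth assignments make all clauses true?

Satisfying assignments:
  v1=F v2=F v3=T v4=T v5=F v6=F
  v1=T v2=F v3=T v4=T v5=F v6=F
  v1=T v2=F v3=T v4=T v5=T v6=F
  v1=T v2=F v3=T v4=T v5=T v6=T
Count: 4.

4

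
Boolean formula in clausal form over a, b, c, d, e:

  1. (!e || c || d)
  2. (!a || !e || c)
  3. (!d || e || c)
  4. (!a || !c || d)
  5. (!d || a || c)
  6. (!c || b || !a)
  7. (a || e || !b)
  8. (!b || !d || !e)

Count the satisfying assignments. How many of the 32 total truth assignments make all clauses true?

9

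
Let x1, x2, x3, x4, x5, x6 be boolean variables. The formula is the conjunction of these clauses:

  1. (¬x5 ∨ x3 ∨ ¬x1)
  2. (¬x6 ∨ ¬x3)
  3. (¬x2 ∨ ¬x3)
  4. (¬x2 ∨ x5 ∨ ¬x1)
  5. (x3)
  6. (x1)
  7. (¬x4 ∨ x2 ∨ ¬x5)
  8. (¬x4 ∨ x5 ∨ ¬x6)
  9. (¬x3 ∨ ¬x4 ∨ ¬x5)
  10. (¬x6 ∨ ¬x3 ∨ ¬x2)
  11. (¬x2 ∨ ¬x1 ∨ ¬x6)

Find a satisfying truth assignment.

x1=1, x2=0, x3=1, x4=1, x5=0, x6=0

Unit propagation: (x3) forces x3 = True.
The clause (¬x6) is unit: x6 must be False.
Unit propagation: (¬x2) forces x2 = False.
The clause (x1) is unit: x1 must be True.
Pure literal: x5 appears only negated; assign x5 = False.
x4 is now unconstrained; take x4 = True.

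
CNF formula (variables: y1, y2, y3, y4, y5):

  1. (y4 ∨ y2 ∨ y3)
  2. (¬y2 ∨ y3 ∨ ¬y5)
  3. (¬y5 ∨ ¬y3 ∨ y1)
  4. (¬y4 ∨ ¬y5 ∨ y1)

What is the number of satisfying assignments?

19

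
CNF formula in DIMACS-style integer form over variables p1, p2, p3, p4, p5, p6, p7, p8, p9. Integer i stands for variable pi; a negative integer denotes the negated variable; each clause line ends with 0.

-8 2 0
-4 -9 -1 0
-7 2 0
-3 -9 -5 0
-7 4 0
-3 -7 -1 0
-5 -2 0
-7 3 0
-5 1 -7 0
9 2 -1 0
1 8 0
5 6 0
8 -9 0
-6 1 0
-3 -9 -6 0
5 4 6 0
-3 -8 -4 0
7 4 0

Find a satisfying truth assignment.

p1=True, p2=True, p3=False, p4=True, p5=False, p6=True, p7=False, p8=True, p9=False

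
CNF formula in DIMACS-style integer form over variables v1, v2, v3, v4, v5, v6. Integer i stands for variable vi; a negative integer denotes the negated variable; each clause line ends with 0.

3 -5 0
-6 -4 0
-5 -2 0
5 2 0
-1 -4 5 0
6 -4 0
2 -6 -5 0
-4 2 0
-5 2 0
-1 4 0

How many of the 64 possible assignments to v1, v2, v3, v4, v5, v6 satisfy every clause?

Satisfying assignments:
  v1=F v2=T v3=F v4=F v5=F v6=F
  v1=F v2=T v3=F v4=F v5=F v6=T
  v1=F v2=T v3=T v4=F v5=F v6=F
  v1=F v2=T v3=T v4=F v5=F v6=T
That's 4 in total.

4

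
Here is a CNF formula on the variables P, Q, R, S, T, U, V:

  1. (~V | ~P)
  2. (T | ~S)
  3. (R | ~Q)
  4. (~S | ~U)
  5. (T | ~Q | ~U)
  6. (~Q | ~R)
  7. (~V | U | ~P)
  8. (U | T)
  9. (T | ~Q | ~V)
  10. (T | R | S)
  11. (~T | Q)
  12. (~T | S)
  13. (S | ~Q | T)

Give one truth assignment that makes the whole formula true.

P occurs only negated in the remaining clauses — set P = False.
Pure literal: V appears only negated; assign V = False.
Try Q = False.
  then T is forced to False.
  then S is forced to False.
  then U is forced to True.
  then R is forced to True.

P=False, Q=False, R=True, S=False, T=False, U=True, V=False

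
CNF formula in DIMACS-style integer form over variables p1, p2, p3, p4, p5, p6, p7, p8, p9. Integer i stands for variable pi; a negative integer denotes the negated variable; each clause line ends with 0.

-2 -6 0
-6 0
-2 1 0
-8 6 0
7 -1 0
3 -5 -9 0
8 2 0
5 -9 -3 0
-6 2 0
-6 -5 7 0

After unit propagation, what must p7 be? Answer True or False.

Unit clause (~p6) sets p6 = False.
(~p8 \/ p6) with p6 = False leaves only ~p8, so p8 = False.
(p8 \/ p2): since p8 = False, the clause reduces to (p2). p2 = True.
In (p1 \/ ~p2), ~p2 is now false; p1 must hold, so p1 = True.
(p7 \/ ~p1): since p1 = True, the clause reduces to (p7). p7 = True.

True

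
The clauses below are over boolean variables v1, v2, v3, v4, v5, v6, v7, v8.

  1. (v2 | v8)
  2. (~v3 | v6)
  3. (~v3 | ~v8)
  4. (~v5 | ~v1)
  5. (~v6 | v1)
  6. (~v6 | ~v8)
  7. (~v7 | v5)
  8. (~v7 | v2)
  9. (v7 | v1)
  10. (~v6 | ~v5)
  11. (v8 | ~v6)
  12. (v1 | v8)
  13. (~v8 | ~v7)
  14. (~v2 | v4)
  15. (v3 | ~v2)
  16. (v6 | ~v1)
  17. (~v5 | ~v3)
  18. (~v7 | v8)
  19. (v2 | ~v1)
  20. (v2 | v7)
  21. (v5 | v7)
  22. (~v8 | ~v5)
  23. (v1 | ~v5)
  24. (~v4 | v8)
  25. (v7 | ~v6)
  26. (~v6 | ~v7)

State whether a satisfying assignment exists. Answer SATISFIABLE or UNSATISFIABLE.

v7 = True:
  propagation gives v5=True, v1=False; an empty clause results — contradiction.
v7 = False:
  propagation gives v1=True, v5=False; an empty clause results — contradiction.
Every branch closes, so no satisfying assignment exists.

UNSATISFIABLE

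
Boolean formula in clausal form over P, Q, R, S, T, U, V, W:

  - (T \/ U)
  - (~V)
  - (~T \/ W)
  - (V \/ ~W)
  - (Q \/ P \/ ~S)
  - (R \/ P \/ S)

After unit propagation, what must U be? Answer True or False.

True

Unit clause (~V) sets V = False.
(~W \/ V) with V = False leaves only ~W, so W = False.
(W \/ ~T) with W = False leaves only ~T, so T = False.
(T \/ U) with T = False leaves only U, so U = True.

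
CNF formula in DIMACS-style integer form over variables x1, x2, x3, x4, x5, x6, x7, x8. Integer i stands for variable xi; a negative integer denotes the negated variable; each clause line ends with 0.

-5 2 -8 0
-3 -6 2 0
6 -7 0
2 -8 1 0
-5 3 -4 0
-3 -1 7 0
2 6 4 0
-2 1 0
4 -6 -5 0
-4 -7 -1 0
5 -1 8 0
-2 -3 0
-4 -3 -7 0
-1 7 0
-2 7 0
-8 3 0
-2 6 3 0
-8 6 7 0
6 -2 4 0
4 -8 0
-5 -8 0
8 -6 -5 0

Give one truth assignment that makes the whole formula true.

x1 = False, x2 = False, x3 = False, x4 = True, x5 = False, x6 = True, x7 = True, x8 = False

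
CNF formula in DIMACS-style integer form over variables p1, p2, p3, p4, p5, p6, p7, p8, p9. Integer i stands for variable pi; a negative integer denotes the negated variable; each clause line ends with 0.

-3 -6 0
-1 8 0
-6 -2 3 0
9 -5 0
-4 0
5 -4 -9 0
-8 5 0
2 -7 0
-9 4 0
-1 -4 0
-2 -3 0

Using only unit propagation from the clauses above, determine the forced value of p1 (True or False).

False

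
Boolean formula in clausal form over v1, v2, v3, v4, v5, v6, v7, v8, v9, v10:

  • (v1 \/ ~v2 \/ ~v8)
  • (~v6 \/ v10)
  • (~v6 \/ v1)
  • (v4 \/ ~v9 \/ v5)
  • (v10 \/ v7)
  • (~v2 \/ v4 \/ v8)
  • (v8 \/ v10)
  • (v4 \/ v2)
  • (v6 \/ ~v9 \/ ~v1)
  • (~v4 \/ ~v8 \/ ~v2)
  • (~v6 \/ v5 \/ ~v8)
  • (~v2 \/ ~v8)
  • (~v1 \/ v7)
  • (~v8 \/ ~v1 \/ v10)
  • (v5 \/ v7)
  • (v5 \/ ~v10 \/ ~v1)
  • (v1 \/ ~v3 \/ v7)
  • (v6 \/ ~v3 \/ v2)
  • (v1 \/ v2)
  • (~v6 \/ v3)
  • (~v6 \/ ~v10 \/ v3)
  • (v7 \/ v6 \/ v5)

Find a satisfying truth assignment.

v1 = F, v2 = T, v3 = F, v4 = T, v5 = F, v6 = F, v7 = T, v8 = F, v9 = F, v10 = T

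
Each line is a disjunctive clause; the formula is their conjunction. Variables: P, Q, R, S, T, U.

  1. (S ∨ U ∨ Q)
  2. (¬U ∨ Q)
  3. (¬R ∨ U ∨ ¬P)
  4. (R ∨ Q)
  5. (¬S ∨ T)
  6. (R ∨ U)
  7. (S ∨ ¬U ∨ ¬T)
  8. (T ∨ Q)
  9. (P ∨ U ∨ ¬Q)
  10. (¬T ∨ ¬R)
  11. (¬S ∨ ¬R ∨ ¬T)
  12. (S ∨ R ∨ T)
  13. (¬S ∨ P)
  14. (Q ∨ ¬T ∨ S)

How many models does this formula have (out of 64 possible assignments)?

3

Satisfying assignments:
  P=0 Q=1 R=1 S=0 T=0 U=1
  P=1 Q=1 R=0 S=1 T=1 U=1
  P=1 Q=1 R=1 S=0 T=0 U=1
Count: 3.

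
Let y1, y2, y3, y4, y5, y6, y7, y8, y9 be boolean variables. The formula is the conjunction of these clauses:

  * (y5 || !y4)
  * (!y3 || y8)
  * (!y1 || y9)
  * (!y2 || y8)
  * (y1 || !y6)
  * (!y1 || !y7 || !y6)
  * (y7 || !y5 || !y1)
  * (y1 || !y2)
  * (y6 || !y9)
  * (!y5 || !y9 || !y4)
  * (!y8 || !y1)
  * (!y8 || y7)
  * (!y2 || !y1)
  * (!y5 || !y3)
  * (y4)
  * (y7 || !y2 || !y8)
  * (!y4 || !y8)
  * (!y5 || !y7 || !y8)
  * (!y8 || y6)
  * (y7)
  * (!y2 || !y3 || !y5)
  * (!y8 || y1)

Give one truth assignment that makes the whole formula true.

The clause (y4) is unit: y4 must be True.
(y5) is a unit clause, so y5 = True.
(!y9) is a unit clause, so y9 = False.
The clause (!y1) is unit: y1 must be False.
(!y6) is a unit clause, so y6 = False.
Unit propagation: (!y2) forces y2 = False.
The clause (!y3) is unit: y3 must be False.
Unit propagation: (!y8) forces y8 = False.
The clause (y7) is unit: y7 must be True.

y1=False, y2=False, y3=False, y4=True, y5=True, y6=False, y7=True, y8=False, y9=False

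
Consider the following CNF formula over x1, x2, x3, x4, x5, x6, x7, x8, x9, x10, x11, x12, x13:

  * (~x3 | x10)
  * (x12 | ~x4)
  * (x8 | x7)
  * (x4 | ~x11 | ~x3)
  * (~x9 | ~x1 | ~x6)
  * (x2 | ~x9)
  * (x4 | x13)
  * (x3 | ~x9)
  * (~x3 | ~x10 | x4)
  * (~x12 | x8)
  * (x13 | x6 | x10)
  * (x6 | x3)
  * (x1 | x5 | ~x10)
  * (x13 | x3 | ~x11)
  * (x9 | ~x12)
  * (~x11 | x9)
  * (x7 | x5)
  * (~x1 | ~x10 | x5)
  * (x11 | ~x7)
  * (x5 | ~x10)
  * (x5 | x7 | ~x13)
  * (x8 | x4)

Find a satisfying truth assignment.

x1=True, x2=False, x3=False, x4=False, x5=True, x6=True, x7=False, x8=True, x9=False, x10=False, x11=False, x12=False, x13=True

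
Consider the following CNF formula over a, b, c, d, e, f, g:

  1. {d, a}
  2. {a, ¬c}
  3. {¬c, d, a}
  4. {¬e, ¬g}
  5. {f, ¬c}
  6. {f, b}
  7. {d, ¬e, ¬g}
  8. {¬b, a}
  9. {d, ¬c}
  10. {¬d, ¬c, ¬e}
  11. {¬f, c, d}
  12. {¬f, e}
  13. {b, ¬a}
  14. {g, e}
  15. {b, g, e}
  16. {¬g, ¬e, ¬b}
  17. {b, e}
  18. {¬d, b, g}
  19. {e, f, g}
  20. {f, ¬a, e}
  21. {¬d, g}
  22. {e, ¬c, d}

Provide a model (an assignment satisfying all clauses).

a=T, b=T, c=F, d=F, e=T, f=F, g=F

Try a = True.
  then b is forced to True.
Branch on c: take c = False.
The remaining clauses are satisfied by d = False, e = True, f = False, g = False.
Check each clause:
  1. {d, a} — a is true.
  2. {¬c, a} — a is true.
  3. {d, ¬c, a} — a is true.
  4. {¬e, ¬g} — ¬g is true.
  5. {¬c, f} — ¬c is true.
  6. {f, b} — b is true.
  7. {¬e, d, ¬g} — ¬g is true.
  8. {¬b, a} — a is true.
  9. {d, ¬c} — ¬c is true.
  10. {¬c, ¬d, ¬e} — ¬d is true.
  11. {c, d, ¬f} — ¬f is true.
  12. {e, ¬f} — ¬f is true.
  13. {b, ¬a} — b is true.
  14. {e, g} — e is true.
  15. {e, b, g} — b is true.
  16. {¬b, ¬g, ¬e} — ¬g is true.
  17. {b, e} — b is true.
  18. {g, ¬d, b} — b is true.
  19. {e, g, f} — e is true.
  20. {e, ¬a, f} — e is true.
  21. {g, ¬d} — ¬d is true.
  22. {d, e, ¬c} — e is true.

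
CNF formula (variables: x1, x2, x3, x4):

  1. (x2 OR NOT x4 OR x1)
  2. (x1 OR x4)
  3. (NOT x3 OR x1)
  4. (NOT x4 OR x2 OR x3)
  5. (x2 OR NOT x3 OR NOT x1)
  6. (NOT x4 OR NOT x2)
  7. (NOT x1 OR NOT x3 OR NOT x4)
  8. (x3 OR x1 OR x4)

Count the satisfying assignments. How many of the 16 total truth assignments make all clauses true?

Satisfying assignments:
  x1=1 x2=0 x3=0 x4=0
  x1=1 x2=1 x3=0 x4=0
  x1=1 x2=1 x3=1 x4=0
Count: 3.

3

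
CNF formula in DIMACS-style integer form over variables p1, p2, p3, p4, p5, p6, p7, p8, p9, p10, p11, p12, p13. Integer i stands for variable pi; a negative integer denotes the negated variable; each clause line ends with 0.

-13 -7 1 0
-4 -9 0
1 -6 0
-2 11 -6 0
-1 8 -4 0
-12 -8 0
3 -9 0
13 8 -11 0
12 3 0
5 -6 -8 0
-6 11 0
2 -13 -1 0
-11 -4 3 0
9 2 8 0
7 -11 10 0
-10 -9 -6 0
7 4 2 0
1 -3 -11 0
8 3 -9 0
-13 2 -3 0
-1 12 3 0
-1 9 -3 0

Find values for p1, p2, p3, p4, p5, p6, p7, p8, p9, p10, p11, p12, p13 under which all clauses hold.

p1 = F, p2 = T, p3 = T, p4 = F, p5 = T, p6 = F, p7 = F, p8 = F, p9 = T, p10 = T, p11 = F, p12 = T, p13 = T

p5 occurs only positively in the remaining clauses — set p5 = True.
p6 occurs only negated in the remaining clauses — set p6 = False.
Set p1 = False and propagate.
Try p2 = True.
The remaining clauses are satisfied by p3 = True, p4 = False, p7 = False, p8 = False, p9 = True, p10 = True, p11 = False, p12 = True, p13 = True.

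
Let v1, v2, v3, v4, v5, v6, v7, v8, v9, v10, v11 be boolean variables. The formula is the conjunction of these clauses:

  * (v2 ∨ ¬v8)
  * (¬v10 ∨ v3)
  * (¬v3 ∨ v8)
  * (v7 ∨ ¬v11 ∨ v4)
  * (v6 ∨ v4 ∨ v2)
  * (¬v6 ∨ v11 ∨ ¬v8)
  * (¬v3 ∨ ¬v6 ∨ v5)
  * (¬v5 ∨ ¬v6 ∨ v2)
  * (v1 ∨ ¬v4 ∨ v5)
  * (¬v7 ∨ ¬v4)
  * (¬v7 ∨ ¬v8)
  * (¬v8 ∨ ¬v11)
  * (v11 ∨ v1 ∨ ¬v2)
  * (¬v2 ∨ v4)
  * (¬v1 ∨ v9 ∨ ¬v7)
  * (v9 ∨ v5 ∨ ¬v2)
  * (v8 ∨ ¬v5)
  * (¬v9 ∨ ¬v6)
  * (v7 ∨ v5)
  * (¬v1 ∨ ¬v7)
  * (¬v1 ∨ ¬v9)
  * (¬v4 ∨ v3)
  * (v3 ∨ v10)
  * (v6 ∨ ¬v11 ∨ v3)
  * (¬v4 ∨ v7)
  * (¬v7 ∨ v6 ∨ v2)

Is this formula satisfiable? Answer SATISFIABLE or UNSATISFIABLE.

v7 = True:
  propagation gives v4=False, v8=False, v3=False, v10=False; an empty clause results — contradiction.
v7 = False:
  propagation gives v5=True, v8=True, v2=True, v11=False; an empty clause results — contradiction.
Every branch closes, so no satisfying assignment exists.

UNSATISFIABLE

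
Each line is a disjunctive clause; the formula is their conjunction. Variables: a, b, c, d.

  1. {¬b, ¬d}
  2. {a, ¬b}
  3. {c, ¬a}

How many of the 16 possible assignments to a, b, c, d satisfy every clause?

The models are:
  a=0 b=0 c=0 d=0
  a=0 b=0 c=0 d=1
  a=0 b=0 c=1 d=0
  a=0 b=0 c=1 d=1
  a=1 b=0 c=1 d=0
  a=1 b=0 c=1 d=1
  a=1 b=1 c=1 d=0
That's 7 in total.

7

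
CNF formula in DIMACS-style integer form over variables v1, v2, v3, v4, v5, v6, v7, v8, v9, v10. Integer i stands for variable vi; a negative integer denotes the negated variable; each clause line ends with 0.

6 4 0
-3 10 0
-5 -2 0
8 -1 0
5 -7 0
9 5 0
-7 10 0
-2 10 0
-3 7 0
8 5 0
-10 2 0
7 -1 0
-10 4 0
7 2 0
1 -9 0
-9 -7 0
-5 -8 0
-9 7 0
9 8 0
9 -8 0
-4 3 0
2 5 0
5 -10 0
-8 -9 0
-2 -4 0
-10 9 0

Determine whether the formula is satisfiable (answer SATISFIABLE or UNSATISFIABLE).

v9 = True:
  propagation gives v1=True, v8=True; an empty clause results — contradiction.
v9 = False:
  propagation gives v5=True, v2=False, v10=False, v3=False; an empty clause results — contradiction.
Every branch closes, so no satisfying assignment exists.

UNSATISFIABLE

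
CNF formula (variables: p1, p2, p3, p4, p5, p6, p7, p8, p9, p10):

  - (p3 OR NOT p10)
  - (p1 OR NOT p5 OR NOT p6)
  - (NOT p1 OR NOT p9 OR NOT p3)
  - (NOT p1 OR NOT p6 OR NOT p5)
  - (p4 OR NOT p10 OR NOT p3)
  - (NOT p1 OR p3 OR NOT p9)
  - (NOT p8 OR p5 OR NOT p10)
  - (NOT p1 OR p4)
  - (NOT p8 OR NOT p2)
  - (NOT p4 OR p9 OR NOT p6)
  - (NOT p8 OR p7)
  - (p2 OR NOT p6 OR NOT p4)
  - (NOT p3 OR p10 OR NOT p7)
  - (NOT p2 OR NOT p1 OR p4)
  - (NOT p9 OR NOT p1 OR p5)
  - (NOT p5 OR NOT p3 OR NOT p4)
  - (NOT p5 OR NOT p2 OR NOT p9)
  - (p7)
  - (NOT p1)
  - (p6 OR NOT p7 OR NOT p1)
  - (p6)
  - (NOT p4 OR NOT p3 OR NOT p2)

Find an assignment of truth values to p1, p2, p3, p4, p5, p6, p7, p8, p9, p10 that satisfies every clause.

Unit propagation: (p7) forces p7 = True.
(NOT p1) is a unit clause, so p1 = False.
(p6) is a unit clause, so p6 = True.
The clause (NOT p5) is unit: p5 must be False.
p9 occurs only positively in the remaining clauses — set p9 = True.
Try p2 = False.
  then p4 is forced to False.
Try p3 = False.
  then p10 is forced to False.
p8 is now unconstrained; take p8 = True.

p1 = 0, p2 = 0, p3 = 0, p4 = 0, p5 = 0, p6 = 1, p7 = 1, p8 = 1, p9 = 1, p10 = 0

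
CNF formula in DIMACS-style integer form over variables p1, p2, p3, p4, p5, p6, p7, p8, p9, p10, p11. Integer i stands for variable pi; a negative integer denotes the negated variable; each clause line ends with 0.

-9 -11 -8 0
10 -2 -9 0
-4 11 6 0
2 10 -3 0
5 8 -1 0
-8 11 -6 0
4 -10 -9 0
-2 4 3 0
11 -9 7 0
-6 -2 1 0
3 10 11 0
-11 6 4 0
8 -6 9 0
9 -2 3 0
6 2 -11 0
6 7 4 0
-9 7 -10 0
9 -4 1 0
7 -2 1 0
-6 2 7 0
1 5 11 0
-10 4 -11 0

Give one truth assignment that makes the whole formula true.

Set p1 = True and propagate.
Try p2 = True.
Set p3 = True and propagate.
The remaining clauses are satisfied by p4 = False, p5 = False, p6 = True, p7 = False, p8 = True, p9 = False, p10 = False, p11 = True.

p1 = True  p2 = True  p3 = True  p4 = False  p5 = False  p6 = True  p7 = False  p8 = True  p9 = False  p10 = False  p11 = True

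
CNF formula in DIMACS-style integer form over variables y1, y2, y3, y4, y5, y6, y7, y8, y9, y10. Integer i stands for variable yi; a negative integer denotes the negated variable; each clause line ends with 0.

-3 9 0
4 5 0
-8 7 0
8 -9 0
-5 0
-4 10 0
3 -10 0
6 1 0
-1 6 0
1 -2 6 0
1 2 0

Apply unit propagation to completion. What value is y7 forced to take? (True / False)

(NOT y5) stands alone — y5 = False.
(y5 OR y4): since y5 = False, the clause reduces to (y4). y4 = True.
In (NOT y4 OR y10), NOT y4 is now false; y10 must hold, so y10 = True.
In (NOT y10 OR y3), NOT y10 is now false; y3 must hold, so y3 = True.
In (y9 OR NOT y3), NOT y3 is now false; y9 must hold, so y9 = True.
From (y8 OR NOT y9) and y9 = True: y8 = True.
(y7 OR NOT y8): since y8 = True, the clause reduces to (y7). y7 = True.

True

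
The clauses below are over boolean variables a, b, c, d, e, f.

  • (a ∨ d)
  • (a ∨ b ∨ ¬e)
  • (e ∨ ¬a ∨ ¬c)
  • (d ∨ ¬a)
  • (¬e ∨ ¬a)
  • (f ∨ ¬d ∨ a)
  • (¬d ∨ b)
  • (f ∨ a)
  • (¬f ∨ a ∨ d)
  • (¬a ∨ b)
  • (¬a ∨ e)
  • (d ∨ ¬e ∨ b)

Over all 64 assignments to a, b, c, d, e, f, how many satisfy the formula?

The models are:
  a=F b=T c=F d=T e=F f=T
  a=F b=T c=F d=T e=T f=T
  a=F b=T c=T d=T e=F f=T
  a=F b=T c=T d=T e=T f=T
Count: 4.

4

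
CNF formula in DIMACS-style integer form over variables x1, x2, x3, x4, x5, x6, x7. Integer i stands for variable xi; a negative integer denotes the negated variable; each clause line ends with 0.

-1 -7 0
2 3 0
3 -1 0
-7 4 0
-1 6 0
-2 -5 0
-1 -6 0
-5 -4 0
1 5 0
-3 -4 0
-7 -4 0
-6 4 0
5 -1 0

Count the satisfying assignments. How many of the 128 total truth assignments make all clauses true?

Satisfying assignments:
  x1=F x2=F x3=T x4=F x5=T x6=F x7=F
That's 1 in total.

1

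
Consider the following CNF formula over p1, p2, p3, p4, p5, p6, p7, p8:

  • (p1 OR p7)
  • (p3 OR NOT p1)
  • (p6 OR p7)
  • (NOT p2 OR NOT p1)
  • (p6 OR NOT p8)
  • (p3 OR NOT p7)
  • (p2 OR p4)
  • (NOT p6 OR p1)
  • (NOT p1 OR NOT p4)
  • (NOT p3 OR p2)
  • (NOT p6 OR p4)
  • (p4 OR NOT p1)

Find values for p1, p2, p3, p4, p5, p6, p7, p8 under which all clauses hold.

Pure literal: p8 appears only negated; assign p8 = False.
Try p1 = False.
  then p7 is forced to True.
  then p3 is forced to True.
  then p6 is forced to False.
  then p2 is forced to True.
p4, p5 are now unconstrained; take p4 = True, p5 = False.

p1 = False, p2 = True, p3 = True, p4 = True, p5 = False, p6 = False, p7 = True, p8 = False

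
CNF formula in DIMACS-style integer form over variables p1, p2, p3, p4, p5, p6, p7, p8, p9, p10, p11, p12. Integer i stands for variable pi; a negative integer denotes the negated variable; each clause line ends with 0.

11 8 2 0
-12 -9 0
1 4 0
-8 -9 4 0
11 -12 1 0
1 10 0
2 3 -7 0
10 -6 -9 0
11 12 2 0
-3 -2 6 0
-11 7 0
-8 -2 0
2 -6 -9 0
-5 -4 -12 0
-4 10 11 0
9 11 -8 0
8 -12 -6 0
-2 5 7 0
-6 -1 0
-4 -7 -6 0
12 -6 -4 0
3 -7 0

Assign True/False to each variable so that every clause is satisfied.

Pure literal: p10 appears only positively; assign p10 = True.
Set p1 = True and propagate.
  then p6 is forced to False.
Set p2 = True and propagate.
  then p3 is forced to False.
  then p8 is forced to False.
  then p7 is forced to False.
  then p11 is forced to False.
  then p5 is forced to True.
Try p4 = True.
  then p12 is forced to False.
p9 is now unconstrained; take p9 = True.
Every clause has at least one true literal under this assignment.
Check each clause:
  1. (p2 \/ p11 \/ p8) — p2 is true.
  2. (~p9 \/ ~p12) — ~p12 is true.
  3. (p4 \/ p1) — p1 is true.
  4. (~p8 \/ p4 \/ ~p9) — ~p8 is true.
  5. (p11 \/ ~p12 \/ p1) — p1 is true.
  6. (p1 \/ p10) — p1 is true.
  7. (~p7 \/ p2 \/ p3) — ~p7 is true.
  8. (~p6 \/ p10 \/ ~p9) — ~p6 is true.
  9. (p12 \/ p2 \/ p11) — p2 is true.
  10. (~p3 \/ ~p2 \/ p6) — ~p3 is true.
  11. (~p11 \/ p7) — ~p11 is true.
  12. (~p8 \/ ~p2) — ~p8 is true.
  13. (~p6 \/ ~p9 \/ p2) — ~p6 is true.
  14. (~p4 \/ ~p12 \/ ~p5) — ~p12 is true.
  15. (p11 \/ p10 \/ ~p4) — p10 is true.
  16. (p11 \/ ~p8 \/ p9) — ~p8 is true.
  17. (p8 \/ ~p6 \/ ~p12) — ~p6 is true.
  18. (p7 \/ p5 \/ ~p2) — p5 is true.
  19. (~p6 \/ ~p1) — ~p6 is true.
  20. (~p7 \/ ~p6 \/ ~p4) — ~p7 is true.
  21. (p12 \/ ~p4 \/ ~p6) — ~p6 is true.
  22. (p3 \/ ~p7) — ~p7 is true.

p1=1, p2=1, p3=0, p4=1, p5=1, p6=0, p7=0, p8=0, p9=1, p10=1, p11=0, p12=0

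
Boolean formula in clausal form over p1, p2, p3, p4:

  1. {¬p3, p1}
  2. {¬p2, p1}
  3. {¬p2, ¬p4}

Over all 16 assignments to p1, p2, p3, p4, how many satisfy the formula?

8

Case analysis on p1 and p2:
  p1=T, p2=T: remaining (p3,p4) ∈ {(F,F); (T,F)} — 2.
  p1=T, p2=F: remaining (p3,p4) ∈ {(F,F); (F,T); (T,F); (T,T)} — 4.
  p1=F, p2=T: a clause becomes empty — 0.
  p1=F, p2=F: remaining (p3,p4) ∈ {(F,F); (F,T)} — 2.
Total: 2 + 4 + 0 + 2 = 8.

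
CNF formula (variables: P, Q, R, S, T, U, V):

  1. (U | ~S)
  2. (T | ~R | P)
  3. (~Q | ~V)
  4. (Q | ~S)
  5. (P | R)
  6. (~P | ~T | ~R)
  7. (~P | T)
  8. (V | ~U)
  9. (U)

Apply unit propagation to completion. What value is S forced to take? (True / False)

False

(U) stands alone — U = True.
From (V | ~U) and U = True: V = True.
From (~V | ~Q) and V = True: Q = False.
From (~S | Q) and Q = False: S = False.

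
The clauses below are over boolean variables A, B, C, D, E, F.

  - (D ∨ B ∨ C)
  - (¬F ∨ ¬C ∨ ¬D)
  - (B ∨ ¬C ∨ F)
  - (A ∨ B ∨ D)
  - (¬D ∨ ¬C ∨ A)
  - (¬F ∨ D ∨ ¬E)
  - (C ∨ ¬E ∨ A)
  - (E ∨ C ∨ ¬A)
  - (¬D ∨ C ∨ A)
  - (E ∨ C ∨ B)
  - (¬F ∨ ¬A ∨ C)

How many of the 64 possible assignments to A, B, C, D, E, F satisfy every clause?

14

Split on C, then A.
  C=1, A=1: 6 of the 16 assignments to (B,D,E,F) work.
  C=1, A=0: remaining (B,D,E,F) ∈ {(1,0,0,0); (1,0,0,1); (1,0,1,0)} — 3.
  C=0, A=1: remaining (B,D,E,F) ∈ {(0,1,1,0); (1,0,1,0); (1,1,1,0)} — 3.
  C=0, A=0: remaining (B,D,E,F) ∈ {(1,0,0,0); (1,0,0,1)} — 2.
Total: 6 + 3 + 3 + 2 = 14.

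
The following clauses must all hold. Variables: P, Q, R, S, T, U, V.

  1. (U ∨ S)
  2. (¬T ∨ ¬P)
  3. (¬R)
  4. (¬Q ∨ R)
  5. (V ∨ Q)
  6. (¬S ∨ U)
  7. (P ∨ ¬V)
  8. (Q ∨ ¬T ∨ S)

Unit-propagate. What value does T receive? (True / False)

False

(¬R) stands alone — R = False.
From (¬Q ∨ R) and R = False: Q = False.
From (V ∨ Q) and Q = False: V = True.
From (¬V ∨ P) and V = True: P = True.
In (¬P ∨ ¬T), ¬P is now false; ¬T must hold, so T = False.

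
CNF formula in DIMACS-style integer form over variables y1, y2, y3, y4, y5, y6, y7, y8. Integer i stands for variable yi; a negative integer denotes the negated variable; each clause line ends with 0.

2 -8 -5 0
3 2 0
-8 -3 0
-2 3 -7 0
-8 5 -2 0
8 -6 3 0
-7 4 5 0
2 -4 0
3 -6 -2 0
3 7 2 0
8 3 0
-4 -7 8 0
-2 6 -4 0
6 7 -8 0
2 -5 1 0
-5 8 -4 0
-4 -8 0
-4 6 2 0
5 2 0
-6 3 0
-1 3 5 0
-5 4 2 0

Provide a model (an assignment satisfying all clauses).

Set y1 = False and propagate.
The remaining clauses are satisfied by y2 = True, y3 = True, y4 = True, y5 = False, y6 = True, y7 = False, y8 = False.
Check each clause:
  1. (y2 OR NOT y5 OR NOT y8) — NOT y8 is true.
  2. (y3 OR y2) — y2 is true.
  3. (NOT y8 OR NOT y3) — NOT y8 is true.
  4. (NOT y7 OR NOT y2 OR y3) — NOT y7 is true.
  5. (NOT y8 OR y5 OR NOT y2) — NOT y8 is true.
  6. (y3 OR y8 OR NOT y6) — y3 is true.
  7. (NOT y7 OR y4 OR y5) — NOT y7 is true.
  8. (NOT y4 OR y2) — y2 is true.
  9. (NOT y2 OR y3 OR NOT y6) — y3 is true.
  10. (y7 OR y2 OR y3) — y2 is true.
  11. (y3 OR y8) — y3 is true.
  12. (y8 OR NOT y7 OR NOT y4) — NOT y7 is true.
  13. (NOT y4 OR y6 OR NOT y2) — y6 is true.
  14. (y7 OR y6 OR NOT y8) — NOT y8 is true.
  15. (y1 OR NOT y5 OR y2) — y2 is true.
  16. (NOT y5 OR y8 OR NOT y4) — NOT y5 is true.
  17. (NOT y8 OR NOT y4) — NOT y8 is true.
  18. (y6 OR y2 OR NOT y4) — y2 is true.
  19. (y2 OR y5) — y2 is true.
  20. (y3 OR NOT y6) — y3 is true.
  21. (NOT y1 OR y3 OR y5) — y3 is true.
  22. (NOT y5 OR y2 OR y4) — y2 is true.

y1=0, y2=1, y3=1, y4=1, y5=0, y6=1, y7=0, y8=0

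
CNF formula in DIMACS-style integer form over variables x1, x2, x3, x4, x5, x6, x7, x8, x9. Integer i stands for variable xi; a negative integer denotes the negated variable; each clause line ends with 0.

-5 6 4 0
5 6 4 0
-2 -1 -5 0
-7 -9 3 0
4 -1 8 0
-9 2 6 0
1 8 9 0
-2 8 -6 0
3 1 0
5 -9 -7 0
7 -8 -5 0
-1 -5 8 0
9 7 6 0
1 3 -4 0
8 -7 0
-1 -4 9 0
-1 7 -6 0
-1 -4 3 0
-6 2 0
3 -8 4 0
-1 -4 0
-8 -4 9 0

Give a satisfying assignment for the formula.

x3 occurs only positively in the remaining clauses — set x3 = True.
Try x1 = False.
Try x2 = True.
For the remaining variables, x4 = True, x5 = False, x6 = False, x7 = False, x8 = False, x9 = True works.
Every clause has at least one true literal under this assignment.
Check each clause:
  1. {¬x5, x6, x4} — ¬x5 is true.
  2. {x5, x4, x6} — x4 is true.
  3. {¬x2, ¬x5, ¬x1} — ¬x5 is true.
  4. {¬x9, ¬x7, x3} — ¬x7 is true.
  5. {x8, ¬x1, x4} — x4 is true.
  6. {x2, x6, ¬x9} — x2 is true.
  7. {x9, x8, x1} — x9 is true.
  8. {¬x6, ¬x2, x8} — ¬x6 is true.
  9. {x1, x3} — x3 is true.
  10. {x5, ¬x9, ¬x7} — ¬x7 is true.
  11. {¬x5, x7, ¬x8} — ¬x8 is true.
  12. {¬x1, x8, ¬x5} — ¬x5 is true.
  13. {x6, x9, x7} — x9 is true.
  14. {x1, ¬x4, x3} — x3 is true.
  15. {x8, ¬x7} — ¬x7 is true.
  16. {¬x1, x9, ¬x4} — x9 is true.
  17. {¬x6, ¬x1, x7} — ¬x6 is true.
  18. {¬x1, x3, ¬x4} — x3 is true.
  19. {x2, ¬x6} — x2 is true.
  20. {x4, ¬x8, x3} — ¬x8 is true.
  21. {¬x1, ¬x4} — ¬x1 is true.
  22. {¬x4, ¬x8, x9} — ¬x8 is true.

x1=F, x2=T, x3=T, x4=T, x5=F, x6=F, x7=F, x8=F, x9=T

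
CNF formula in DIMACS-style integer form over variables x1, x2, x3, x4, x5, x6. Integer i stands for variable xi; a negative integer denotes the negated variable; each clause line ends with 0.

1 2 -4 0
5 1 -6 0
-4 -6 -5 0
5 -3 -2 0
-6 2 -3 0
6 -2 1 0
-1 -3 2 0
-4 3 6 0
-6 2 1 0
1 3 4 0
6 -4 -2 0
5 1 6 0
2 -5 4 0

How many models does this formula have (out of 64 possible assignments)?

Case analysis on x2 and x6:
  x2=1, x6=1: 5 of the 16 assignments to (x1,x3,x4,x5) work.
  x2=1, x6=0: remaining (x1,x3,x4,x5) ∈ {(1,0,0,0); (1,0,0,1); (1,1,0,1)} — 3.
  x2=0, x6=1: remaining (x1,x3,x4,x5) ∈ {(1,0,0,0); (1,0,1,0)} — 2.
  x2=0, x6=0: remaining (x1,x3,x4,x5) ∈ {(1,0,0,0)} — 1.
Total: 5 + 3 + 2 + 1 = 11.

11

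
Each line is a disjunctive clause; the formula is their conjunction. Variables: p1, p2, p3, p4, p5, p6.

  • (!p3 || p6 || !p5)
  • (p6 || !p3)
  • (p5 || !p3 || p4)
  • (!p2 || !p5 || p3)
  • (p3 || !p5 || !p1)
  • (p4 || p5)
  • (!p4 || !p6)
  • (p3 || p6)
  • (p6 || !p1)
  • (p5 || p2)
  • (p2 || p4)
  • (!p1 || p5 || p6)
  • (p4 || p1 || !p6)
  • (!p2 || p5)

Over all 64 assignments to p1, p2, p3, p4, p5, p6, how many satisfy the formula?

The models are:
  p1=1 p2=1 p3=1 p4=0 p5=1 p6=1
Count: 1.

1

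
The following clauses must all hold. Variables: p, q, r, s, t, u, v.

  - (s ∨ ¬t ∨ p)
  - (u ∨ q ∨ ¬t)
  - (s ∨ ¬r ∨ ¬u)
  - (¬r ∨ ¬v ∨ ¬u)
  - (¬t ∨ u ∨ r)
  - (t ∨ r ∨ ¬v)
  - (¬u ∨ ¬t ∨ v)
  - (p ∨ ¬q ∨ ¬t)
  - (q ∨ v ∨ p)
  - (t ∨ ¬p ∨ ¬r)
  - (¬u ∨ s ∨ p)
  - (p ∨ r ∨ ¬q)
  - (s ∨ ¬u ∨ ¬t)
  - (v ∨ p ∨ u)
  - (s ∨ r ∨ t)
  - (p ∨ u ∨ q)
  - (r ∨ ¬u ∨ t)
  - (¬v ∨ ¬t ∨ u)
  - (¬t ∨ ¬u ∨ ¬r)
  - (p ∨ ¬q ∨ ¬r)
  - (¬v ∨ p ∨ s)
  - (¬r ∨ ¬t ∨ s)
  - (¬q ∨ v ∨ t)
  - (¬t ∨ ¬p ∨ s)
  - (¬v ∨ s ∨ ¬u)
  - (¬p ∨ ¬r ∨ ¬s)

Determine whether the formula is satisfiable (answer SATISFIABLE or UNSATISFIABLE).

Branch on p: take p = False.
The remaining clauses are satisfied by q = False, r = False, s = True, t = True, u = True, v = True.
So p=F  q=F  r=F  s=T  t=T  u=T  v=T is a satisfying assignment.

SATISFIABLE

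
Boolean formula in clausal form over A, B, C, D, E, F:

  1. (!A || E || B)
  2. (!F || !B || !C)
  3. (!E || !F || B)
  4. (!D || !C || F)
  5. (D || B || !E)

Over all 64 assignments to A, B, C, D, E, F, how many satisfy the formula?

29

Split on B, then E.
  B=T, E=T: A free; 5 ways for (C,D,F) × 2^1 = 10.
  B=T, E=F: A free; 5 ways for (C,D,F) × 2^1 = 10.
  B=F, E=T: remaining (A,C,D,F) ∈ {(F,F,T,F); (T,F,T,F)} — 2.
  B=F, E=F: 7 of the 16 assignments to (A,C,D,F) work.
Total: 10 + 10 + 2 + 7 = 29.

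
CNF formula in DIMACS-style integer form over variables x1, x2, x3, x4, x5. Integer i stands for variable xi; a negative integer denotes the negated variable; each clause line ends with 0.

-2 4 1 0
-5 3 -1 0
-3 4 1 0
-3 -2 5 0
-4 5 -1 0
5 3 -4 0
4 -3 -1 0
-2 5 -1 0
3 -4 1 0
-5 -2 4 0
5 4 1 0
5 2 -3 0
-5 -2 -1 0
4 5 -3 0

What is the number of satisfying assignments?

The models are:
  x1=F x2=F x3=F x4=F x5=T
  x1=F x2=F x3=T x4=T x5=T
  x1=F x2=T x3=T x4=T x5=T
  x1=T x2=F x3=F x4=F x5=F
  x1=T x2=F x3=T x4=T x5=T
That's 5 in total.

5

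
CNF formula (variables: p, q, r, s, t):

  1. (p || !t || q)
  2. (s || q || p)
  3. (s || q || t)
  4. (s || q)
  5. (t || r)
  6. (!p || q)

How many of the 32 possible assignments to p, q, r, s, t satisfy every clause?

Split on q, then p.
  q=T, p=T: s free; 3 ways for (r,t) × 2^1 = 6.
  q=T, p=F: s free; 3 ways for (r,t) × 2^1 = 6.
  q=F, p=T: a clause becomes empty — 0.
  q=F, p=F: remaining (r,s,t) ∈ {(T,T,F)} — 1.
Total: 6 + 6 + 0 + 1 = 13.

13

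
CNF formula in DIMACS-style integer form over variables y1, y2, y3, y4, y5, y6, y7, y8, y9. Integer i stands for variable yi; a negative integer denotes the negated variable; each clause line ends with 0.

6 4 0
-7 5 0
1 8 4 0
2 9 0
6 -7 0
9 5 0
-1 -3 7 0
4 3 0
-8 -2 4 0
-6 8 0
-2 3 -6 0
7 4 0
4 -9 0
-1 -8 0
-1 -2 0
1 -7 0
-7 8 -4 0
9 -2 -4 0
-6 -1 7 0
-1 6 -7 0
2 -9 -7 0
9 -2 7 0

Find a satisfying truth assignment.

y1=F, y2=F, y3=F, y4=T, y5=F, y6=F, y7=F, y8=F, y9=T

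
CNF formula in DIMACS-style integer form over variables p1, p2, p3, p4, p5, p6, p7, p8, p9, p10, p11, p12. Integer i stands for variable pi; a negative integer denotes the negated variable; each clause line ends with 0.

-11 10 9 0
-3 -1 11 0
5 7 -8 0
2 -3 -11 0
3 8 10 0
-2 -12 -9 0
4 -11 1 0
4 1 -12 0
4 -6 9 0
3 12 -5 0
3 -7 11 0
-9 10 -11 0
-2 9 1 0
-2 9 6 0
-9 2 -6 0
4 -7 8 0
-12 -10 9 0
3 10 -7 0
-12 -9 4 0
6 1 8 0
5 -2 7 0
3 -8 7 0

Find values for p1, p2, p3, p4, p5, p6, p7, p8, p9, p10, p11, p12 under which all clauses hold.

p1=F, p2=F, p3=F, p4=T, p5=T, p6=F, p7=T, p8=T, p9=T, p10=T, p11=T, p12=T

Check each clause:
  1. (p9 || !p11 || p10) — p9 is true.
  2. (!p3 || p11 || !p1) — p11 is true.
  3. (p5 || p7 || !p8) — p5 is true.
  4. (!p3 || p2 || !p11) — !p3 is true.
  5. (p3 || p10 || p8) — p8 is true.
  6. (!p2 || !p9 || !p12) — !p2 is true.
  7. (!p11 || p4 || p1) — p4 is true.
  8. (p4 || p1 || !p12) — p4 is true.
  9. (p4 || p9 || !p6) — p9 is true.
  10. (!p5 || p12 || p3) — p12 is true.
  11. (!p7 || p11 || p3) — p11 is true.
  12. (!p9 || p10 || !p11) — p10 is true.
  13. (!p2 || p1 || p9) — p9 is true.
  14. (p9 || !p2 || p6) — p9 is true.
  15. (!p6 || !p9 || p2) — !p6 is true.
  16. (p8 || !p7 || p4) — p8 is true.
  17. (p9 || !p10 || !p12) — p9 is true.
  18. (!p7 || p3 || p10) — p10 is true.
  19. (!p9 || p4 || !p12) — p4 is true.
  20. (p6 || p1 || p8) — p8 is true.
  21. (p5 || !p2 || p7) — p5 is true.
  22. (p3 || p7 || !p8) — p7 is true.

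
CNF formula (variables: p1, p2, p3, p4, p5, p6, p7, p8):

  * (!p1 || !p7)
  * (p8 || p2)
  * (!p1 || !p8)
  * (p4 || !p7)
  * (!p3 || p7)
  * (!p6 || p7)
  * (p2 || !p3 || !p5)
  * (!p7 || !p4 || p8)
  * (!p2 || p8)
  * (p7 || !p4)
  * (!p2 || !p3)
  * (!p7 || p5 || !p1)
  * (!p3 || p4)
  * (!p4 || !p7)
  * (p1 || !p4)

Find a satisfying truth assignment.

p1=0, p2=1, p3=0, p4=0, p5=0, p6=0, p7=0, p8=1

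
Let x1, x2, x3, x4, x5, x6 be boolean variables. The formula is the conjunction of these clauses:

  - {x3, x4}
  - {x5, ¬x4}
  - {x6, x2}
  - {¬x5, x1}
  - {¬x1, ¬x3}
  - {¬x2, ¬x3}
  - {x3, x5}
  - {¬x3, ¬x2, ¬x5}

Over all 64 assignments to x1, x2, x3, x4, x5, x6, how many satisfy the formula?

4

Satisfying assignments:
  x1=F x2=F x3=T x4=F x5=F x6=T
  x1=T x2=F x3=F x4=T x5=T x6=T
  x1=T x2=T x3=F x4=T x5=T x6=F
  x1=T x2=T x3=F x4=T x5=T x6=T
Count: 4.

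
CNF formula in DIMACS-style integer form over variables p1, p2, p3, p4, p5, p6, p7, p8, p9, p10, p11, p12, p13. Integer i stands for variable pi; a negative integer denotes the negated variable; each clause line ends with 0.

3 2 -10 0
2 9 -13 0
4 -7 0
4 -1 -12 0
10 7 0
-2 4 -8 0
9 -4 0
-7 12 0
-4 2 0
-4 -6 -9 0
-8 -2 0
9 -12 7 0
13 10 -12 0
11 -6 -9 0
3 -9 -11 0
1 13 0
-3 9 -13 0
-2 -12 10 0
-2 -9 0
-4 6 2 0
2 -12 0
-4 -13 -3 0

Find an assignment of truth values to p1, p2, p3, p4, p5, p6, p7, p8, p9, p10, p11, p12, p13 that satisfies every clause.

p1=F  p2=F  p3=T  p4=F  p5=F  p6=F  p7=F  p8=F  p9=T  p10=T  p11=F  p12=F  p13=T

Check each clause:
  1. (p2 \/ p3 \/ ~p10) — p3 is true.
  2. (p2 \/ p9 \/ ~p13) — p9 is true.
  3. (~p7 \/ p4) — ~p7 is true.
  4. (~p12 \/ ~p1 \/ p4) — ~p12 is true.
  5. (p10 \/ p7) — p10 is true.
  6. (~p2 \/ ~p8 \/ p4) — ~p8 is true.
  7. (~p4 \/ p9) — p9 is true.
  8. (~p7 \/ p12) — ~p7 is true.
  9. (~p4 \/ p2) — ~p4 is true.
  10. (~p6 \/ ~p9 \/ ~p4) — ~p6 is true.
  11. (~p8 \/ ~p2) — ~p8 is true.
  12. (p9 \/ ~p12 \/ p7) — p9 is true.
  13. (p13 \/ ~p12 \/ p10) — p10 is true.
  14. (~p6 \/ ~p9 \/ p11) — ~p6 is true.
  15. (p3 \/ ~p9 \/ ~p11) — p3 is true.
  16. (p1 \/ p13) — p13 is true.
  17. (p9 \/ ~p3 \/ ~p13) — p9 is true.
  18. (p10 \/ ~p12 \/ ~p2) — p10 is true.
  19. (~p2 \/ ~p9) — ~p2 is true.
  20. (p2 \/ p6 \/ ~p4) — ~p4 is true.
  21. (~p12 \/ p2) — ~p12 is true.
  22. (~p3 \/ ~p4 \/ ~p13) — ~p4 is true.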